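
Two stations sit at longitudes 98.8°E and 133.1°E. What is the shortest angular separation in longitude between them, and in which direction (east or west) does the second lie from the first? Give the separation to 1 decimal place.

Raw difference: 133.1 − 98.8 = 34.3°.
Normalise into (−180°, 180°]: 34.3° stays 34.3°.
Positive ⇒ the second point lies to the east; separation 34.3°.

34.3° east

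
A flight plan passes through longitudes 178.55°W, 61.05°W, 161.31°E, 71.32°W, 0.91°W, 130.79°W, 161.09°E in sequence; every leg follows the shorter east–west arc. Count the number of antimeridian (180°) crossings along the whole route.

3

Leg 1: -178.55° → -61.05°, shortest Δλ = 117.5° (east) — does not cross 180°.
Leg 2: -61.05° → +161.31°, shortest Δλ = -137.64° (west) — crosses 180°.
Leg 3: +161.31° → -71.32°, shortest Δλ = 127.37° (east) — crosses 180°.
Leg 4: -71.32° → -0.91°, shortest Δλ = 70.41° (east) — does not cross 180°.
Leg 5: -0.91° → -130.79°, shortest Δλ = -129.88° (west) — does not cross 180°.
Leg 6: -130.79° → +161.09°, shortest Δλ = -68.12° (west) — crosses 180°.
Total crossings: 3.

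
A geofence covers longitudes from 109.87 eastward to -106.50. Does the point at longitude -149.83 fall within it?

Yes

Band width going east from +109.87° to -106.50°: ((-106.50 − 109.87) mod 360) = 143.63°.
Offset of -149.83° east of the west edge: ((-149.83 − 109.87) mod 360) = 100.30°.
100.30° ≤ 143.63° ⇒ inside.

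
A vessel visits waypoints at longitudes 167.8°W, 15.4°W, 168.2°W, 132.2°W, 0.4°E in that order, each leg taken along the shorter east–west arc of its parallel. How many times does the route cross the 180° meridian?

Leg 1: -167.8° → -15.4°, shortest Δλ = 152.4° (east) — does not cross 180°.
Leg 2: -15.4° → -168.2°, shortest Δλ = -152.8° (west) — does not cross 180°.
Leg 3: -168.2° → -132.2°, shortest Δλ = 36.0° (east) — does not cross 180°.
Leg 4: -132.2° → +0.4°, shortest Δλ = 132.6° (east) — does not cross 180°.
Total crossings: 0.

0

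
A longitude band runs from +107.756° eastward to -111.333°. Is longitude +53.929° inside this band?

Band width going east from +107.756° to -111.333°: ((-111.333 − 107.756) mod 360) = 140.911°.
Offset of +53.929° east of the west edge: ((53.929 − 107.756) mod 360) = 306.173°.
306.173° > 140.911° ⇒ outside.

No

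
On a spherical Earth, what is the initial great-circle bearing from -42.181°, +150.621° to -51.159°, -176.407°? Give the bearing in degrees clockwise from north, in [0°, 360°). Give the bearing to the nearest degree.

Δλ = -176.407 − 150.621 = -327.028°; wrapped into (−180°, 180°]: 32.972°.
θ = atan2( sin Δλ · cos φ₂ , cos φ₁ · sin φ₂ − sin φ₁ · cos φ₂ · cos Δλ )
  = atan2(0.34132, -0.22388) = 123.262° → normalised to [0°, 360°): 123.262°.

123°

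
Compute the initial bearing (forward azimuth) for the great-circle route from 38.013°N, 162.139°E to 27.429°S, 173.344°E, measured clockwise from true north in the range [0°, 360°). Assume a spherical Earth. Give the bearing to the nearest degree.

Δλ = 173.344 − 162.139 = 11.205°.
θ = atan2( sin Δλ · cos φ₂ , cos φ₁ · sin φ₂ − sin φ₁ · cos φ₂ · cos Δλ )
  = atan2(0.17247, -0.89912) = 169.141° → normalised to [0°, 360°): 169.141°.

169°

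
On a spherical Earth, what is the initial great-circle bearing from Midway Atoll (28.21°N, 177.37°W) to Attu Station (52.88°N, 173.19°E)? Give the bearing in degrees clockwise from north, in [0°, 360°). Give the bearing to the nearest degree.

347°

Δλ = 173.19 − -177.37 = 350.56°; wrapped into (−180°, 180°]: -9.44°.
θ = atan2( sin Δλ · cos φ₂ , cos φ₁ · sin φ₂ − sin φ₁ · cos φ₂ · cos Δλ )
  = atan2(-0.09898, 0.42125) = -13.223° → normalised to [0°, 360°): 346.777°.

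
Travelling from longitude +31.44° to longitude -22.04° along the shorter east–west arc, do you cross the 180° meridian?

No

Signed shortest Δλ = ((-22.04 − 31.44 + 180) mod 360) − 180 = -53.48°.
Going west by 53.48° from +31.44° reaches -22.04° without touching 180°.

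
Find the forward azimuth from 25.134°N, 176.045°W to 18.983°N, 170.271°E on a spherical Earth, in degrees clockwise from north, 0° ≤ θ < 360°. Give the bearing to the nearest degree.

247°

Δλ = 170.271 − -176.045 = 346.316°; wrapped into (−180°, 180°]: -13.684°.
θ = atan2( sin Δλ · cos φ₂ , cos φ₁ · sin φ₂ − sin φ₁ · cos φ₂ · cos Δλ )
  = atan2(-0.22370, -0.09575) = -113.172° → normalised to [0°, 360°): 246.828°.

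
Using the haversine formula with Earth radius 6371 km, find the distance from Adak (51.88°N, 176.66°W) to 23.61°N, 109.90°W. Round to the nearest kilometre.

6386 km

Δλ = -109.90 − -176.66 = 66.76°.
Δφ = 23.61 − 51.88 = -28.27°.
a = sin²(Δφ/2) + cos φ₁ · cos φ₂ · sin²(Δλ/2) = 0.230860.
c = 2·atan2(√a, √(1−a)) = 1.00240 rad → d = 6371·c ≈ 6386.30 km.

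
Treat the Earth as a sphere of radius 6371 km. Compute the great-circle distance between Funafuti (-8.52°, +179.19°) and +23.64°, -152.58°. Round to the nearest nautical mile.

Δλ = -152.58 − 179.19 = -331.77°; wrapped into (−180°, 180°]: 28.23°.
Δφ = 23.64 − -8.52 = 32.16°.
a = sin²(Δφ/2) + cos φ₁ · cos φ₂ · sin²(Δλ/2) = 0.130598.
c = 2·atan2(√a, √(1−a)) = 0.73950 rad → d = 6371·c ≈ 4711.36 km ≈ 2543.93 nmi.

2544 nmi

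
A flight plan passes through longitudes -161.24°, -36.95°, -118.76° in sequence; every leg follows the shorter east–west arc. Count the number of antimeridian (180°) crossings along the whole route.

0

Leg 1: -161.24° → -36.95°, shortest Δλ = 124.29° (east) — does not cross 180°.
Leg 2: -36.95° → -118.76°, shortest Δλ = -81.81° (west) — does not cross 180°.
Total crossings: 0.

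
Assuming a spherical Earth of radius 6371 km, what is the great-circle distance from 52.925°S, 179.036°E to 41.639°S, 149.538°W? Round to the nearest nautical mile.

1432 nmi

Δλ = -149.538 − 179.036 = -328.574°; wrapped into (−180°, 180°]: 31.426°.
Δφ = -41.639 − -52.925 = 11.286°.
a = sin²(Δφ/2) + cos φ₁ · cos φ₂ · sin²(Δλ/2) = 0.042713.
c = 2·atan2(√a, √(1−a)) = 0.41634 rad → d = 6371·c ≈ 2652.52 km ≈ 1432.25 nmi.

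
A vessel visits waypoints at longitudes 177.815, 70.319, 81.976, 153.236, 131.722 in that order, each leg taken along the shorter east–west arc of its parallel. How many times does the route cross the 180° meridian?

Leg 1: +177.815° → +70.319°, shortest Δλ = -107.496° (west) — does not cross 180°.
Leg 2: +70.319° → +81.976°, shortest Δλ = 11.657° (east) — does not cross 180°.
Leg 3: +81.976° → +153.236°, shortest Δλ = 71.26° (east) — does not cross 180°.
Leg 4: +153.236° → +131.722°, shortest Δλ = -21.514° (west) — does not cross 180°.
Total crossings: 0.

0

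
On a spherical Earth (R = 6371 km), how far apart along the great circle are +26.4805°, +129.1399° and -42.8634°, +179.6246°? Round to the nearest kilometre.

9279 km

Δλ = 179.6246 − 129.1399 = 50.4847°.
Δφ = -42.8634 − 26.4805 = -69.3439°.
a = sin²(Δφ/2) + cos φ₁ · cos φ₂ · sin²(Δλ/2) = 0.442934.
c = 2·atan2(√a, √(1−a)) = 1.45642 rad → d = 6371·c ≈ 9278.82 km.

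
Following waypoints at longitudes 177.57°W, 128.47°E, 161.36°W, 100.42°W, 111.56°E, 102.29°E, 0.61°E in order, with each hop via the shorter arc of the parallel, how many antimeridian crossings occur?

3

Leg 1: -177.57° → +128.47°, shortest Δλ = -53.96° (west) — crosses 180°.
Leg 2: +128.47° → -161.36°, shortest Δλ = 70.17° (east) — crosses 180°.
Leg 3: -161.36° → -100.42°, shortest Δλ = 60.94° (east) — does not cross 180°.
Leg 4: -100.42° → +111.56°, shortest Δλ = -148.02° (west) — crosses 180°.
Leg 5: +111.56° → +102.29°, shortest Δλ = -9.27° (west) — does not cross 180°.
Leg 6: +102.29° → +0.61°, shortest Δλ = -101.68° (west) — does not cross 180°.
Total crossings: 3.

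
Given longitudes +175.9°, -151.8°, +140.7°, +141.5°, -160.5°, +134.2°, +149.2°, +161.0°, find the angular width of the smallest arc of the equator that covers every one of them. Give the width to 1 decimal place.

Sort the longitudes: -160.5°, -151.8°, +134.2°, +140.7°, +141.5°, +149.2°, +161.0°, +175.9°.
Eastward gaps between consecutive values (wrapping around): 8.7°, 286.0°, 6.5°, 0.8°, 7.7°, 11.8°, 14.9°, 23.6°.
Largest gap = 286.0° ⇒ minimal covering band is its complement: 360° − 286.0° = 74.0°.
Band runs from +134.2° eastward to -151.8°, crossing the antimeridian.

74.0°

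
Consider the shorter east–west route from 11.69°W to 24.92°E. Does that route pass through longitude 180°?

Signed shortest Δλ = ((24.92 − -11.69 + 180) mod 360) − 180 = 36.61°.
Going east by 36.61° from -11.69° reaches +24.92° without touching 180°.

No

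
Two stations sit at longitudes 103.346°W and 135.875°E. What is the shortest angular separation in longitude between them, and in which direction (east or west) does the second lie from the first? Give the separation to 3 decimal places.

120.779° west

Raw difference: 135.875 − -103.346 = 239.221°.
Normalise into (−180°, 180°]: 239.221° − 360° = -120.779°.
Negative ⇒ the second point lies to the west; separation 120.779°.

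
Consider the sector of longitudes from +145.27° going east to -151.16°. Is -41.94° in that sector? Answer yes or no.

Band width going east from +145.27° to -151.16°: ((-151.16 − 145.27) mod 360) = 63.57°.
Offset of -41.94° east of the west edge: ((-41.94 − 145.27) mod 360) = 172.79°.
172.79° > 63.57° ⇒ outside.

No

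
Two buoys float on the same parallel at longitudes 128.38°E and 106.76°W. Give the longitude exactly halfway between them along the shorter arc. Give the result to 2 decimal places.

169.19°W

Signed shortest Δλ from +128.38° to -106.76° is +124.86°.
Midpoint longitude = +128.38° + (+124.86°)/2 = +128.38° + 62.43° = +190.81°.
Normalise into (−180°, 180°]: -169.19°.
(The naïve average (+128.38 + -106.76)/2 = 10.81° is on the wrong side of the globe.)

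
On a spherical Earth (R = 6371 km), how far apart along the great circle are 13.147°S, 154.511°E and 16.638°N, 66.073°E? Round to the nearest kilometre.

10260 km

Δλ = 66.073 − 154.511 = -88.438°.
Δφ = 16.638 − -13.147 = 29.785°.
a = sin²(Δφ/2) + cos φ₁ · cos φ₂ · sin²(Δλ/2) = 0.519846.
c = 2·atan2(√a, √(1−a)) = 1.61050 rad → d = 6371·c ≈ 10260.48 km.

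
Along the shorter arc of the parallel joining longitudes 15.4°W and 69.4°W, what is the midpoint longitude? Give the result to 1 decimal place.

Signed shortest Δλ from -15.4° to -69.4° is -54.0°.
Midpoint longitude = -15.4° + (-54.0°)/2 = -15.4° − 27.0° = -42.4°.

42.4°W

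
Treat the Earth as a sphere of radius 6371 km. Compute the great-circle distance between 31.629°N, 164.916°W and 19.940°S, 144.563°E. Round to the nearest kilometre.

7865 km

Δλ = 144.563 − -164.916 = 309.479°; wrapped into (−180°, 180°]: -50.521°.
Δφ = -19.940 − 31.629 = -51.569°.
a = sin²(Δφ/2) + cos φ₁ · cos φ₂ · sin²(Δλ/2) = 0.334972.
c = 2·atan2(√a, √(1−a)) = 1.23443 rad → d = 6371·c ≈ 7864.57 km.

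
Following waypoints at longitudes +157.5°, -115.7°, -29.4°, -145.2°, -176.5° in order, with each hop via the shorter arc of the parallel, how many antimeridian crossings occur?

Leg 1: +157.5° → -115.7°, shortest Δλ = 86.8° (east) — crosses 180°.
Leg 2: -115.7° → -29.4°, shortest Δλ = 86.3° (east) — does not cross 180°.
Leg 3: -29.4° → -145.2°, shortest Δλ = -115.8° (west) — does not cross 180°.
Leg 4: -145.2° → -176.5°, shortest Δλ = -31.3° (west) — does not cross 180°.
Total crossings: 1.

1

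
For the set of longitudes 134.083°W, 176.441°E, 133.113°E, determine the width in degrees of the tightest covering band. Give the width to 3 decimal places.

Sort the longitudes: -134.083°, +133.113°, +176.441°.
Eastward gaps between consecutive values (wrapping around): 267.196°, 43.328°, 49.476°.
Largest gap = 267.196° ⇒ minimal covering band is its complement: 360° − 267.196° = 92.804°.
Band runs from +133.113° eastward to -134.083°, crossing the antimeridian.

92.804°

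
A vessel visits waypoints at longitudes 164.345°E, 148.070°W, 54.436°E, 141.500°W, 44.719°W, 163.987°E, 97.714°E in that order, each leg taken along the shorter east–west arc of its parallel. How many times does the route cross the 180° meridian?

4

Leg 1: +164.345° → -148.070°, shortest Δλ = 47.585° (east) — crosses 180°.
Leg 2: -148.070° → +54.436°, shortest Δλ = -157.494° (west) — crosses 180°.
Leg 3: +54.436° → -141.500°, shortest Δλ = 164.064° (east) — crosses 180°.
Leg 4: -141.500° → -44.719°, shortest Δλ = 96.781° (east) — does not cross 180°.
Leg 5: -44.719° → +163.987°, shortest Δλ = -151.294° (west) — crosses 180°.
Leg 6: +163.987° → +97.714°, shortest Δλ = -66.273° (west) — does not cross 180°.
Total crossings: 4.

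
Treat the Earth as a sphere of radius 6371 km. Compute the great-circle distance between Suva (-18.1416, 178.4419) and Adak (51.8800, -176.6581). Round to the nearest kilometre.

7801 km

Δλ = -176.6581 − 178.4419 = -355.1000°; wrapped into (−180°, 180°]: 4.9000°.
Δφ = 51.8800 − -18.1416 = 70.0216°.
a = sin²(Δφ/2) + cos φ₁ · cos φ₂ · sin²(Δλ/2) = 0.330239.
c = 2·atan2(√a, √(1−a)) = 1.22439 rad → d = 6371·c ≈ 7800.57 km.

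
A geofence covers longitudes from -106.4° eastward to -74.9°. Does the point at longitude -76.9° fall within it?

Yes

Band width going east from -106.4° to -74.9°: ((-74.9 − -106.4) mod 360) = 31.5°.
Offset of -76.9° east of the west edge: ((-76.9 − -106.4) mod 360) = 29.5°.
29.5° ≤ 31.5° ⇒ inside.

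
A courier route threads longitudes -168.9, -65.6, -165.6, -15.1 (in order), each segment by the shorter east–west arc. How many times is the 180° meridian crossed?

0

Leg 1: -168.9° → -65.6°, shortest Δλ = 103.3° (east) — does not cross 180°.
Leg 2: -65.6° → -165.6°, shortest Δλ = -100.0° (west) — does not cross 180°.
Leg 3: -165.6° → -15.1°, shortest Δλ = 150.5° (east) — does not cross 180°.
Total crossings: 0.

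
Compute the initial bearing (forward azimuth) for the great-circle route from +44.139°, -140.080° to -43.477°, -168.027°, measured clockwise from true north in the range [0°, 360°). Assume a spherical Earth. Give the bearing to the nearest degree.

200°

Δλ = -168.027 − -140.080 = -27.947°.
θ = atan2( sin Δλ · cos φ₂ , cos φ₁ · sin φ₂ − sin φ₁ · cos φ₂ · cos Δλ )
  = atan2(-0.34008, -0.94020) = -160.114° → normalised to [0°, 360°): 199.886°.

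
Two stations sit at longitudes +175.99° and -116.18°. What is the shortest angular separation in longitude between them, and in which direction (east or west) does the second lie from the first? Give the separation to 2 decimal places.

Raw difference: -116.18 − 175.99 = -292.17°.
Normalise into (−180°, 180°]: -292.17° + 360° = 67.83°.
Positive ⇒ the second point lies to the east; separation 67.83°.

67.83° east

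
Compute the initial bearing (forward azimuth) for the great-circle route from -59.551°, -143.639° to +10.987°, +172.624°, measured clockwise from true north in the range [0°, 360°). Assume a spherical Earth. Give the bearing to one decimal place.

Δλ = 172.624 − -143.639 = 316.263°; wrapped into (−180°, 180°]: -43.737°.
θ = atan2( sin Δλ · cos φ₂ , cos φ₁ · sin φ₂ − sin φ₁ · cos φ₂ · cos Δλ )
  = atan2(-0.67868, 0.70804) = -43.787° → normalised to [0°, 360°): 316.213°.

316.2°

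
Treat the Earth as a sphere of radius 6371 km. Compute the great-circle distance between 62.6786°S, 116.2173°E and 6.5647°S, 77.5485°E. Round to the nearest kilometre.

6980 km

Δλ = 77.5485 − 116.2173 = -38.6688°.
Δφ = -6.5647 − -62.6786 = 56.1139°.
a = sin²(Δφ/2) + cos φ₁ · cos φ₂ · sin²(Δλ/2) = 0.271209.
c = 2·atan2(√a, √(1−a)) = 1.09552 rad → d = 6371·c ≈ 6979.58 km.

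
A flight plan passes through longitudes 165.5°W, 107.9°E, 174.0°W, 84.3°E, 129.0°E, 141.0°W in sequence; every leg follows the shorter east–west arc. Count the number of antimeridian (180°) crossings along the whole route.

4

Leg 1: -165.5° → +107.9°, shortest Δλ = -86.6° (west) — crosses 180°.
Leg 2: +107.9° → -174.0°, shortest Δλ = 78.1° (east) — crosses 180°.
Leg 3: -174.0° → +84.3°, shortest Δλ = -101.7° (west) — crosses 180°.
Leg 4: +84.3° → +129.0°, shortest Δλ = 44.7° (east) — does not cross 180°.
Leg 5: +129.0° → -141.0°, shortest Δλ = 90.0° (east) — crosses 180°.
Total crossings: 4.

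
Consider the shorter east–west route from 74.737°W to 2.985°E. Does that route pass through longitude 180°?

Signed shortest Δλ = ((2.985 − -74.737 + 180) mod 360) − 180 = 77.722°.
Going east by 77.722° from -74.737° reaches +2.985° without touching 180°.

No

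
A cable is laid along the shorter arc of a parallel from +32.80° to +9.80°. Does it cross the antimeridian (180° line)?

Signed shortest Δλ = ((9.80 − 32.80 + 180) mod 360) − 180 = -23.0°.
Going west by 23.0° from +32.80° reaches +9.80° without touching 180°.

No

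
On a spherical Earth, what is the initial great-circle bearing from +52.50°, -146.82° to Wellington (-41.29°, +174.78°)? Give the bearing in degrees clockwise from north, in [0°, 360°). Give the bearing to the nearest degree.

Δλ = 174.78 − -146.82 = 321.60°; wrapped into (−180°, 180°]: -38.40°.
θ = atan2( sin Δλ · cos φ₂ , cos φ₁ · sin φ₂ − sin φ₁ · cos φ₂ · cos Δλ )
  = atan2(-0.46672, -0.86887) = -151.757° → normalised to [0°, 360°): 208.243°.

208°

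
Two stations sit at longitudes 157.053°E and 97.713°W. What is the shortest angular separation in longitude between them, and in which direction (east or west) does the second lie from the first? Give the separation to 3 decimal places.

Raw difference: -97.713 − 157.053 = -254.766°.
Normalise into (−180°, 180°]: -254.766° + 360° = 105.234°.
Positive ⇒ the second point lies to the east; separation 105.234°.

105.234° east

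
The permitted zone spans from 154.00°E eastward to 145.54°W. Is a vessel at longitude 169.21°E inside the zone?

Band width going east from +154.00° to -145.54°: ((-145.54 − 154.00) mod 360) = 60.46°.
Offset of +169.21° east of the west edge: ((169.21 − 154.00) mod 360) = 15.21°.
15.21° ≤ 60.46° ⇒ inside.

Yes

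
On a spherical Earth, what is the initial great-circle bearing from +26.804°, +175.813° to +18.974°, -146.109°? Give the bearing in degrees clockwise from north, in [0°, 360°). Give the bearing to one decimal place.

94.5°

Δλ = -146.109 − 175.813 = -321.922°; wrapped into (−180°, 180°]: 38.078°.
θ = atan2( sin Δλ · cos φ₂ , cos φ₁ · sin φ₂ − sin φ₁ · cos φ₂ · cos Δλ )
  = atan2(0.58322, -0.04548) = 94.459° → normalised to [0°, 360°): 94.459°.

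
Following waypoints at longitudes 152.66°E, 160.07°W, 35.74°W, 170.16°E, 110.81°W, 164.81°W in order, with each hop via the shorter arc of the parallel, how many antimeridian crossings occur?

3

Leg 1: +152.66° → -160.07°, shortest Δλ = 47.27° (east) — crosses 180°.
Leg 2: -160.07° → -35.74°, shortest Δλ = 124.33° (east) — does not cross 180°.
Leg 3: -35.74° → +170.16°, shortest Δλ = -154.1° (west) — crosses 180°.
Leg 4: +170.16° → -110.81°, shortest Δλ = 79.03° (east) — crosses 180°.
Leg 5: -110.81° → -164.81°, shortest Δλ = -54.0° (west) — does not cross 180°.
Total crossings: 3.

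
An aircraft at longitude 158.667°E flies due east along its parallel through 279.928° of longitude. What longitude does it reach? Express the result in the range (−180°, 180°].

Start at +158.667°; shift +279.928° → +438.595°.
+438.595° lies outside (−180°, 180°]; subtract 360° → +78.595°.

78.595°E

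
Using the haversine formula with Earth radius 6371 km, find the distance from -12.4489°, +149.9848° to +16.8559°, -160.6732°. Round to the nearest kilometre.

6325 km

Δλ = -160.6732 − 149.9848 = -310.6580°; wrapped into (−180°, 180°]: 49.3420°.
Δφ = 16.8559 − -12.4489 = 29.3048°.
a = sin²(Δφ/2) + cos φ₁ · cos φ₂ · sin²(Δλ/2) = 0.226809.
c = 2·atan2(√a, √(1−a)) = 0.99276 rad → d = 6371·c ≈ 6324.86 km.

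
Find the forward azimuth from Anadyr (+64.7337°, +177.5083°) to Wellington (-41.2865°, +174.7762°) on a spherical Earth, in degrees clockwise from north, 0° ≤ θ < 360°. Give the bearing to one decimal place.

Δλ = 174.7762 − 177.5083 = -2.7321°.
θ = atan2( sin Δλ · cos φ₂ , cos φ₁ · sin φ₂ − sin φ₁ · cos φ₂ · cos Δλ )
  = atan2(-0.03582, -0.96039) = -177.864° → normalised to [0°, 360°): 182.136°.

182.1°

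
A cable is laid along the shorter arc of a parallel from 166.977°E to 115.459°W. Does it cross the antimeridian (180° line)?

Yes

Naïve |-115.459 − 166.977| = 282.436° > 180°, so the shorter arc goes the other way round — across 180°.
Signed shortest Δλ = ((-115.459 − 166.977 + 180) mod 360) − 180 = 77.564°.
Going east by 77.564° from +166.977° passes through 180° before reaching -115.459°.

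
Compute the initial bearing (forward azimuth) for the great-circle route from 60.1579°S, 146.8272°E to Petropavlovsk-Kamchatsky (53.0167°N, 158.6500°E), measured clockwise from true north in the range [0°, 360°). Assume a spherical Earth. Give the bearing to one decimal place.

Δλ = 158.6500 − 146.8272 = 11.8228°.
θ = atan2( sin Δλ · cos φ₂ , cos φ₁ · sin φ₂ − sin φ₁ · cos φ₂ · cos Δλ )
  = atan2(0.12326, 0.90824) = 7.728° → normalised to [0°, 360°): 7.728°.

7.7°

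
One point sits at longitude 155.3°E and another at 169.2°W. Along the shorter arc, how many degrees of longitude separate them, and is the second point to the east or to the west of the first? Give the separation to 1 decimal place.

35.5° east

Raw difference: -169.2 − 155.3 = -324.5°.
Normalise into (−180°, 180°]: -324.5° + 360° = 35.5°.
Positive ⇒ the second point lies to the east; separation 35.5°.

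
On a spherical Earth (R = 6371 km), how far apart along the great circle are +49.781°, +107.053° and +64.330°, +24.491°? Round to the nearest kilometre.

Δλ = 24.491 − 107.053 = -82.562°.
Δφ = 64.330 − 49.781 = 14.549°.
a = sin²(Δφ/2) + cos φ₁ · cos φ₂ · sin²(Δλ/2) = 0.137785.
c = 2·atan2(√a, √(1−a)) = 0.76059 rad → d = 6371·c ≈ 4845.72 km.

4846 km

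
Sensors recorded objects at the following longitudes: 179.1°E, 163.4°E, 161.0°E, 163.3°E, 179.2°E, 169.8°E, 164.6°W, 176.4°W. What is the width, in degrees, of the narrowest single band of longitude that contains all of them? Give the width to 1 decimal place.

34.4°

Sort the longitudes: -176.4°, -164.6°, +161.0°, +163.3°, +163.4°, +169.8°, +179.1°, +179.2°.
Eastward gaps between consecutive values (wrapping around): 11.8°, 325.6°, 2.3°, 0.1°, 6.4°, 9.3°, 0.1°, 4.4°.
Largest gap = 325.6° ⇒ minimal covering band is its complement: 360° − 325.6° = 34.4°.
Band runs from +161.0° eastward to -164.6°, crossing the antimeridian.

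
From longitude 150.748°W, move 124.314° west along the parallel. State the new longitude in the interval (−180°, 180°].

84.938°E

Start at -150.748°; shift −124.314° → -275.062°.
-275.062° lies outside (−180°, 180°]; add 360° → +84.938°.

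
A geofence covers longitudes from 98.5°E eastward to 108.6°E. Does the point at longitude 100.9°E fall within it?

Yes

Band width going east from +98.5° to +108.6°: ((108.6 − 98.5) mod 360) = 10.1°.
Offset of +100.9° east of the west edge: ((100.9 − 98.5) mod 360) = 2.4°.
2.4° ≤ 10.1° ⇒ inside.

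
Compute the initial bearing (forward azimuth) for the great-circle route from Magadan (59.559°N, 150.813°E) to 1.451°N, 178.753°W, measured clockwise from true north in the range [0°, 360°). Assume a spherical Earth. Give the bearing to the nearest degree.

Δλ = -178.753 − 150.813 = -329.566°; wrapped into (−180°, 180°]: 30.434°.
θ = atan2( sin Δλ · cos φ₂ , cos φ₁ · sin φ₂ − sin φ₁ · cos φ₂ · cos Δλ )
  = atan2(0.50638, -0.73029) = 145.263° → normalised to [0°, 360°): 145.263°.

145°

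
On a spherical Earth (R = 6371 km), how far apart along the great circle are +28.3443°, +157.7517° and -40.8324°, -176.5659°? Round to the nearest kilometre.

8135 km

Δλ = -176.5659 − 157.7517 = -334.3176°; wrapped into (−180°, 180°]: 25.6824°.
Δφ = -40.8324 − 28.3443 = -69.1767°.
a = sin²(Δφ/2) + cos φ₁ · cos φ₂ · sin²(Δλ/2) = 0.355149.
c = 2·atan2(√a, √(1−a)) = 1.27688 rad → d = 6371·c ≈ 8135.01 km.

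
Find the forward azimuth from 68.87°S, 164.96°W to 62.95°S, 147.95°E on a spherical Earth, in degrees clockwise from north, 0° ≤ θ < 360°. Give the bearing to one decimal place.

Δλ = 147.95 − -164.96 = 312.91°; wrapped into (−180°, 180°]: -47.09°.
θ = atan2( sin Δλ · cos φ₂ , cos φ₁ · sin φ₂ − sin φ₁ · cos φ₂ · cos Δλ )
  = atan2(-0.33308, -0.03224) = -95.529° → normalised to [0°, 360°): 264.471°.

264.5°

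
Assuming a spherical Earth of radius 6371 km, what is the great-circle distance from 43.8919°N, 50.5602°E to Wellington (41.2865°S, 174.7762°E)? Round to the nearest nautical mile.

Δλ = 174.7762 − 50.5602 = 124.2160°.
Δφ = -41.2865 − 43.8919 = -85.1784°.
a = sin²(Δφ/2) + cos φ₁ · cos φ₂ · sin²(Δλ/2) = 0.880978.
c = 2·atan2(√a, √(1−a)) = 2.43712 rad → d = 6371·c ≈ 15526.91 km ≈ 8383.86 nmi.

8384 nmi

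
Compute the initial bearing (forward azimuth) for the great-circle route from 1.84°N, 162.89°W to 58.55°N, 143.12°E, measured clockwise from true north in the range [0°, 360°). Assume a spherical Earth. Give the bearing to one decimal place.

333.4°

Δλ = 143.12 − -162.89 = 306.01°; wrapped into (−180°, 180°]: -53.99°.
θ = atan2( sin Δλ · cos φ₂ , cos φ₁ · sin φ₂ − sin φ₁ · cos φ₂ · cos Δλ )
  = atan2(-0.42205, 0.84281) = -26.600° → normalised to [0°, 360°): 333.400°.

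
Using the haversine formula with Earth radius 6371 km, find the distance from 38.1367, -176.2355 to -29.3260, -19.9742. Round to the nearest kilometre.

17620 km

Δλ = -19.9742 − -176.2355 = 156.2613°.
Δφ = -29.3260 − 38.1367 = -67.4627°.
a = sin²(Δφ/2) + cos φ₁ · cos φ₂ · sin²(Δλ/2) = 0.965090.
c = 2·atan2(√a, √(1−a)) = 2.76570 rad → d = 6371·c ≈ 17620.27 km.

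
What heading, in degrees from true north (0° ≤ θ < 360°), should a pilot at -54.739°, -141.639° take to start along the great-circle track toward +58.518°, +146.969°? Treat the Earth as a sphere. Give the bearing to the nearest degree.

322°

Δλ = 146.969 − -141.639 = 288.608°; wrapped into (−180°, 180°]: -71.392°.
θ = atan2( sin Δλ · cos φ₂ , cos φ₁ · sin φ₂ − sin φ₁ · cos φ₂ · cos Δλ )
  = atan2(-0.49493, 0.62839) = -38.224° → normalised to [0°, 360°): 321.776°.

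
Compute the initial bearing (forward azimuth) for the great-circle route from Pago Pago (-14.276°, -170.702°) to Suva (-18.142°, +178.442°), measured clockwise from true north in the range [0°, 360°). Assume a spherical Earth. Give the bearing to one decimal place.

248.2°

Δλ = 178.442 − -170.702 = 349.144°; wrapped into (−180°, 180°]: -10.856°.
θ = atan2( sin Δλ · cos φ₂ , cos φ₁ · sin φ₂ − sin φ₁ · cos φ₂ · cos Δλ )
  = atan2(-0.17898, -0.07162) = -111.808° → normalised to [0°, 360°): 248.192°.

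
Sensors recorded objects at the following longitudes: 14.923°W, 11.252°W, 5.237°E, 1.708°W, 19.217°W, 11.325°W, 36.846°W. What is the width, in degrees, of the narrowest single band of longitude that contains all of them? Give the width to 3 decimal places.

Sort the longitudes: -36.846°, -19.217°, -14.923°, -11.325°, -11.252°, -1.708°, +5.237°.
Eastward gaps between consecutive values (wrapping around): 17.629°, 4.294°, 3.598°, 0.073°, 9.544°, 6.945°, 317.917°.
Largest gap = 317.917° ⇒ minimal covering band is its complement: 360° − 317.917° = 42.083°.
Band runs from -36.846° eastward to +5.237°.

42.083°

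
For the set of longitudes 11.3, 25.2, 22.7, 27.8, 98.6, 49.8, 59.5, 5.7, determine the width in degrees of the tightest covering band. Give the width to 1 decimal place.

92.9°

Sort the longitudes: +5.7°, +11.3°, +22.7°, +25.2°, +27.8°, +49.8°, +59.5°, +98.6°.
Eastward gaps between consecutive values (wrapping around): 5.6°, 11.4°, 2.5°, 2.6°, 22.0°, 9.7°, 39.1°, 267.1°.
Largest gap = 267.1° ⇒ minimal covering band is its complement: 360° − 267.1° = 92.9°.
Band runs from +5.7° eastward to +98.6°.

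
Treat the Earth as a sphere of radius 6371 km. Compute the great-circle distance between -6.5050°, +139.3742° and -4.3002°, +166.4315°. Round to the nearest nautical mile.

1622 nmi

Δλ = 166.4315 − 139.3742 = 27.0573°.
Δφ = -4.3002 − -6.5050 = 2.2048°.
a = sin²(Δφ/2) + cos φ₁ · cos φ₂ · sin²(Δλ/2) = 0.054589.
c = 2·atan2(√a, √(1−a)) = 0.47164 rad → d = 6371·c ≈ 3004.84 km ≈ 1622.49 nmi.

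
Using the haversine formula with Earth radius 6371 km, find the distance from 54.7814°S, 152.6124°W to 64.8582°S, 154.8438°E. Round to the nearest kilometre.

Δλ = 154.8438 − -152.6124 = 307.4562°; wrapped into (−180°, 180°]: -52.5438°.
Δφ = -64.8582 − -54.7814 = -10.0768°.
a = sin²(Δφ/2) + cos φ₁ · cos φ₂ · sin²(Δλ/2) = 0.055717.
c = 2·atan2(√a, √(1−a)) = 0.47659 rad → d = 6371·c ≈ 3036.33 km.

3036 km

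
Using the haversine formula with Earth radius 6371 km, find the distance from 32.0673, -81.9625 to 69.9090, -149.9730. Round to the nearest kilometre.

Δλ = -149.9730 − -81.9625 = -68.0105°.
Δφ = 69.9090 − 32.0673 = 37.8417°.
a = sin²(Δφ/2) + cos φ₁ · cos φ₂ · sin²(Δλ/2) = 0.196197.
c = 2·atan2(√a, √(1−a)) = 0.91775 rad → d = 6371·c ≈ 5847.00 km.

5847 km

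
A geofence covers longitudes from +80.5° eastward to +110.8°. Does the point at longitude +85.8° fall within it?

Yes

Band width going east from +80.5° to +110.8°: ((110.8 − 80.5) mod 360) = 30.3°.
Offset of +85.8° east of the west edge: ((85.8 − 80.5) mod 360) = 5.3°.
5.3° ≤ 30.3° ⇒ inside.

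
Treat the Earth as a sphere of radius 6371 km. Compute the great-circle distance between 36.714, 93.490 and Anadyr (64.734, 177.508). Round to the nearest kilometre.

6095 km

Δλ = 177.508 − 93.490 = 84.018°.
Δφ = 64.734 − 36.714 = 28.020°.
a = sin²(Δφ/2) + cos φ₁ · cos φ₂ · sin²(Δλ/2) = 0.211856.
c = 2·atan2(√a, √(1−a)) = 0.95662 rad → d = 6371·c ≈ 6094.60 km.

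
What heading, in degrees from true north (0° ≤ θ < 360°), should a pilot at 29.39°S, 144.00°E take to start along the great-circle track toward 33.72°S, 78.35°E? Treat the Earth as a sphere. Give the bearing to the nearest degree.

Δλ = 78.35 − 144.00 = -65.65°.
θ = atan2( sin Δλ · cos φ₂ , cos φ₁ · sin φ₂ − sin φ₁ · cos φ₂ · cos Δλ )
  = atan2(-0.75777, -0.31539) = -112.597° → normalised to [0°, 360°): 247.403°.

247°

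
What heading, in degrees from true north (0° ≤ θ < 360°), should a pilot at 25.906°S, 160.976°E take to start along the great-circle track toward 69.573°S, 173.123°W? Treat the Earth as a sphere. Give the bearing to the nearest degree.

168°

Δλ = -173.123 − 160.976 = -334.099°; wrapped into (−180°, 180°]: 25.901°.
θ = atan2( sin Δλ · cos φ₂ , cos φ₁ · sin φ₂ − sin φ₁ · cos φ₂ · cos Δλ )
  = atan2(0.15246, -0.70578) = 167.811° → normalised to [0°, 360°): 167.811°.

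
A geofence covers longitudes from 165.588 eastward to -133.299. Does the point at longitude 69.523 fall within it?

Band width going east from +165.588° to -133.299°: ((-133.299 − 165.588) mod 360) = 61.113°.
Offset of +69.523° east of the west edge: ((69.523 − 165.588) mod 360) = 263.935°.
263.935° > 61.113° ⇒ outside.

No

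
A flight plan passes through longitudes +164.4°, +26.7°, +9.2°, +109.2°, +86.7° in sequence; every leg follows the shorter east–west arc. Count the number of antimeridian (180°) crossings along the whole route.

0

Leg 1: +164.4° → +26.7°, shortest Δλ = -137.7° (west) — does not cross 180°.
Leg 2: +26.7° → +9.2°, shortest Δλ = -17.5° (west) — does not cross 180°.
Leg 3: +9.2° → +109.2°, shortest Δλ = 100.0° (east) — does not cross 180°.
Leg 4: +109.2° → +86.7°, shortest Δλ = -22.5° (west) — does not cross 180°.
Total crossings: 0.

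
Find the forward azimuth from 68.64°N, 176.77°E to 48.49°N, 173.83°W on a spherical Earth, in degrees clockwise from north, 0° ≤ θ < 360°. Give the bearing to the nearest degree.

Δλ = -173.83 − 176.77 = -350.60°; wrapped into (−180°, 180°]: 9.40°.
θ = atan2( sin Δλ · cos φ₂ , cos φ₁ · sin φ₂ − sin φ₁ · cos φ₂ · cos Δλ )
  = atan2(0.10824, -0.33619) = 162.153° → normalised to [0°, 360°): 162.153°.

162°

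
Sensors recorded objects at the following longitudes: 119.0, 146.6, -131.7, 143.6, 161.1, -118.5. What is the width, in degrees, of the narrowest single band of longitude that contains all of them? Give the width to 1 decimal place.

122.5°

Sort the longitudes: -131.7°, -118.5°, +119.0°, +143.6°, +146.6°, +161.1°.
Eastward gaps between consecutive values (wrapping around): 13.2°, 237.5°, 24.6°, 3.0°, 14.5°, 67.2°.
Largest gap = 237.5° ⇒ minimal covering band is its complement: 360° − 237.5° = 122.5°.
Band runs from +119.0° eastward to -118.5°, crossing the antimeridian.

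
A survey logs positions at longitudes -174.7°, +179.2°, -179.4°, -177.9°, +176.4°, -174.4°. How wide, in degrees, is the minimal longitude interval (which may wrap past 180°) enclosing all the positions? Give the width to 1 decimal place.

Sort the longitudes: -179.4°, -177.9°, -174.7°, -174.4°, +176.4°, +179.2°.
Eastward gaps between consecutive values (wrapping around): 1.5°, 3.2°, 0.3°, 350.8°, 2.8°, 1.4°.
Largest gap = 350.8° ⇒ minimal covering band is its complement: 360° − 350.8° = 9.2°.
Band runs from +176.4° eastward to -174.4°, crossing the antimeridian.

9.2°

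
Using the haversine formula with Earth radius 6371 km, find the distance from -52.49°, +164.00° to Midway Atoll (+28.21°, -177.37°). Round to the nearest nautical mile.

Δλ = -177.37 − 164.00 = -341.37°; wrapped into (−180°, 180°]: 18.63°.
Δφ = 28.21 − -52.49 = 80.70°.
a = sin²(Δφ/2) + cos φ₁ · cos φ₂ · sin²(Δλ/2) = 0.433256.
c = 2·atan2(√a, √(1−a)) = 1.43691 rad → d = 6371·c ≈ 9154.55 km ≈ 4943.06 nmi.

4943 nmi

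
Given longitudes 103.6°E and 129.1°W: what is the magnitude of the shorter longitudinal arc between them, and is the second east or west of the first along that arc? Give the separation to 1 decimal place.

Raw difference: -129.1 − 103.6 = -232.7°.
Normalise into (−180°, 180°]: -232.7° + 360° = 127.3°.
Positive ⇒ the second point lies to the east; separation 127.3°.

127.3° east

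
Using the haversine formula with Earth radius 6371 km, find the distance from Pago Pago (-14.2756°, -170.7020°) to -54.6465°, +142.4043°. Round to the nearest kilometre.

6032 km

Δλ = 142.4043 − -170.7020 = 313.1063°; wrapped into (−180°, 180°]: -46.8937°.
Δφ = -54.6465 − -14.2756 = -40.3709°.
a = sin²(Δφ/2) + cos φ₁ · cos φ₂ · sin²(Δλ/2) = 0.207846.
c = 2·atan2(√a, √(1−a)) = 0.94677 rad → d = 6371·c ≈ 6031.87 km.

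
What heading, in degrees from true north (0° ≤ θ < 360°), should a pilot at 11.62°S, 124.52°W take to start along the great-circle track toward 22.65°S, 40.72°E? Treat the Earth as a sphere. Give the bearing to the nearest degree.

157°

Δλ = 40.72 − -124.52 = 165.24°.
θ = atan2( sin Δλ · cos φ₂ , cos φ₁ · sin φ₂ − sin φ₁ · cos φ₂ · cos Δλ )
  = atan2(0.23512, -0.55696) = 157.113° → normalised to [0°, 360°): 157.113°.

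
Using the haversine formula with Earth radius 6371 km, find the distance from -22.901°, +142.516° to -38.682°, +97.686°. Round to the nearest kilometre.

4574 km

Δλ = 97.686 − 142.516 = -44.830°.
Δφ = -38.682 − -22.901 = -15.781°.
a = sin²(Δφ/2) + cos φ₁ · cos φ₂ · sin²(Δλ/2) = 0.123402.
c = 2·atan2(√a, √(1−a)) = 0.71789 rad → d = 6371·c ≈ 4573.67 km.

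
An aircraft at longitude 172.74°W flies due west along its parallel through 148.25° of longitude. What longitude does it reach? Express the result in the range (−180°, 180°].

39.01°E

Start at -172.74°; shift −148.25° → -320.99°.
-320.99° lies outside (−180°, 180°]; add 360° → +39.01°.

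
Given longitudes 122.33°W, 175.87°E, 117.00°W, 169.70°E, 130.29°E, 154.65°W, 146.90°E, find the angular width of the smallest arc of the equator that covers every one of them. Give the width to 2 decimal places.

Sort the longitudes: -154.65°, -122.33°, -117.00°, +130.29°, +146.90°, +169.70°, +175.87°.
Eastward gaps between consecutive values (wrapping around): 32.32°, 5.33°, 247.29°, 16.61°, 22.80°, 6.17°, 29.48°.
Largest gap = 247.29° ⇒ minimal covering band is its complement: 360° − 247.29° = 112.71°.
Band runs from +130.29° eastward to -117.00°, crossing the antimeridian.

112.71°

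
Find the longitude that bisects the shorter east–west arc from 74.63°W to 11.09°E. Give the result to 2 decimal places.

31.77°W

Signed shortest Δλ from -74.63° to +11.09° is +85.72°.
Midpoint longitude = -74.63° + (+85.72°)/2 = -74.63° + 42.86° = -31.77°.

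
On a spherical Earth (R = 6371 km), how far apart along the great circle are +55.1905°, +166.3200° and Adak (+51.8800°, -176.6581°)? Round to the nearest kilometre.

Δλ = -176.6581 − 166.3200 = -342.9781°; wrapped into (−180°, 180°]: 17.0219°.
Δφ = 51.8800 − 55.1905 = -3.3105°.
a = sin²(Δφ/2) + cos φ₁ · cos φ₂ · sin²(Δλ/2) = 0.008553.
c = 2·atan2(√a, √(1−a)) = 0.18523 rad → d = 6371·c ≈ 1180.10 km.

1180 km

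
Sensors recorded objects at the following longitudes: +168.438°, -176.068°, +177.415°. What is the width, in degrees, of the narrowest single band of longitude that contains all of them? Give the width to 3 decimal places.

Sort the longitudes: -176.068°, +168.438°, +177.415°.
Eastward gaps between consecutive values (wrapping around): 344.506°, 8.977°, 6.517°.
Largest gap = 344.506° ⇒ minimal covering band is its complement: 360° − 344.506° = 15.494°.
Band runs from +168.438° eastward to -176.068°, crossing the antimeridian.

15.494°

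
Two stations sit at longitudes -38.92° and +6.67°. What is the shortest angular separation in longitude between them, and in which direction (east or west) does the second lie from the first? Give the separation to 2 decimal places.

45.59° east

Raw difference: 6.67 − -38.92 = 45.59°.
Normalise into (−180°, 180°]: 45.59° stays 45.59°.
Positive ⇒ the second point lies to the east; separation 45.59°.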